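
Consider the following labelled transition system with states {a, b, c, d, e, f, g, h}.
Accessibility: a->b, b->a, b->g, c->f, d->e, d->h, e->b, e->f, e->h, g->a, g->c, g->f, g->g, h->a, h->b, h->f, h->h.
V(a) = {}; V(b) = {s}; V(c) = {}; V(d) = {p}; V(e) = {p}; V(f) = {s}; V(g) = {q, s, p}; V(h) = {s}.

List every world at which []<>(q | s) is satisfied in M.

a, b, d, f

Let φ = []<>(q | s). Evaluate φ at each world:
  a (successors {b}): φ is true.
  b (successors {a, g}): φ is true.
  c (successors {f}): φ is false.
  d (successors {e, h}): φ is true.
  e (successors {b, f, h}): φ is false.
  f (successors ∅): φ is true.
  g (successors {a, c, f, g}): φ is false.
  h (successors {a, b, f, h}): φ is false.
For instance, at e:
  At e: []<>(q | s) requires <>(q | s) at every successor {b, f, h}.
    <>(q | s) fails at f, so []<>(q | s) is false at e.
      At f: no accessible worlds, so <>(q | s) is false.
Satisfying worlds: {a, b, d, f}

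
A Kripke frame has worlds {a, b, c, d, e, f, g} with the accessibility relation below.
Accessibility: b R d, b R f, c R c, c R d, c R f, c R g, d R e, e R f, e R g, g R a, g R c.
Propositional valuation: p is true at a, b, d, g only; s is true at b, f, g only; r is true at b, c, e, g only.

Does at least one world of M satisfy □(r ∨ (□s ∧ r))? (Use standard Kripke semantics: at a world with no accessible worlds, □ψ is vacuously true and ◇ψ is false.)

Yes

Let φ = □(r ∨ (□s ∧ r)). Evaluate φ at each world:
  a (successors ∅): φ is true.
  b (successors {d, f}): φ is false.
  c (successors {c, d, f, g}): φ is false.
  d (successors {e}): φ is true.
  e (successors {f, g}): φ is false.
  f (successors ∅): φ is true.
  g (successors {a, c}): φ is false.
Detail at a (witness):
  At a: no accessible worlds, so □(r ∨ (□s ∧ r)) holds vacuously.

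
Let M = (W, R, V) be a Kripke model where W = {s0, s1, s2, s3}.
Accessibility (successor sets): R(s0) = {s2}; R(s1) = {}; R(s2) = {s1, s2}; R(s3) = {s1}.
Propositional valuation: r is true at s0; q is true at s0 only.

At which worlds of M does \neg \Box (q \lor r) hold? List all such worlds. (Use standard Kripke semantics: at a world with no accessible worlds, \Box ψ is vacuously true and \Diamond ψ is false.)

s0, s2, s3

Let φ = \neg \Box (q \lor r). Evaluate φ at each world:
  s0 (successors {s2}): φ is true.
  s1 (successors ∅): φ is false.
  s2 (successors {s1, s2}): φ is true.
  s3 (successors {s1}): φ is true.
For instance, at s3:
  At s3: \Box (q \lor r) is false, so \neg \Box (q \lor r) is true.
    At s3: \Box (q \lor r) requires q \lor r at every successor {s1}.
      q \lor r fails at s1, so \Box (q \lor r) is false at s3.
Satisfying worlds: {s0, s2, s3}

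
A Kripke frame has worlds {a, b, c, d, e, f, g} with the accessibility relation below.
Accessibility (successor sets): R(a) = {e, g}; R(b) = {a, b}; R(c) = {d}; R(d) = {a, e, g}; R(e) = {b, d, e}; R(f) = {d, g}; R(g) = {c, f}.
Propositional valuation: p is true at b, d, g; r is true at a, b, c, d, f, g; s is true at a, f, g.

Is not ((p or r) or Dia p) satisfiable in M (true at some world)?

Recall that Dia ψ holds at a world iff ψ holds at some accessible world.
Let φ = not ((p or r) or Dia p). Evaluate φ at each world:
  a (successors {e, g}): φ is false.
  b (successors {a, b}): φ is false.
  c (successors {d}): φ is false.
  d (successors {a, e, g}): φ is false.
  e (successors {b, d, e}): φ is false.
  f (successors {d, g}): φ is false.
  g (successors {c, f}): φ is false.
For instance, at e:
  At e: (p or r) or Dia p is true, so not ((p or r) or Dia p) is false.
    At e: p or r is false, Dia p is true, so (p or r) or Dia p is true.
      At e: Dia p requires p at some successor in {b, d, e}.
        p holds at b, so Dia p is true at e.

No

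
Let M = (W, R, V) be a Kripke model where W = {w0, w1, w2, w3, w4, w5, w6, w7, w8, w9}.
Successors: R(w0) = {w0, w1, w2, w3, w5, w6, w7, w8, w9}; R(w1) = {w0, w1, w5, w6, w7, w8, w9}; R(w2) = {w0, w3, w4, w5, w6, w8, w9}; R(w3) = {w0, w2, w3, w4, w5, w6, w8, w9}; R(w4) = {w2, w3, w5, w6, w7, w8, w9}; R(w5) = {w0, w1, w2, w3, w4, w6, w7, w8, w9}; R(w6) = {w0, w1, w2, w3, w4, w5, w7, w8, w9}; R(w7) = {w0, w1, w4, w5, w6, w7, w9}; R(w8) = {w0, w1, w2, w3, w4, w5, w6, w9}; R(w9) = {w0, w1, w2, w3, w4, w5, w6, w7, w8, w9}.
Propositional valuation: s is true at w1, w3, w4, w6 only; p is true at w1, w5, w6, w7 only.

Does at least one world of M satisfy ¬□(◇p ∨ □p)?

Let φ = ¬□(◇p ∨ □p). Evaluate φ at each world:
  w0 (successors {w0, w1, w2, w3, w5, w6, w7, w8, w9}): φ is false.
  w1 (successors {w0, w1, w5, w6, w7, w8, w9}): φ is false.
  w2 (successors {w0, w3, w4, w5, w6, w8, w9}): φ is false.
  w3 (successors {w0, w2, w3, w4, w5, w6, w8, w9}): φ is false.
  w4 (successors {w2, w3, w5, w6, w7, w8, w9}): φ is false.
  w5 (successors {w0, w1, w2, w3, w4, w6, w7, w8, w9}): φ is false.
  w6 (successors {w0, w1, w2, w3, w4, w5, w7, w8, w9}): φ is false.
  w7 (successors {w0, w1, w4, w5, w6, w7, w9}): φ is false.
  w8 (successors {w0, w1, w2, w3, w4, w5, w6, w9}): φ is false.
  w9 (successors {w0, w1, w2, w3, w4, w5, w6, w7, w8, w9}): φ is false.
For instance, at w4:
  At w4: □(◇p ∨ □p) is true, so ¬□(◇p ∨ □p) is false.
    At w4: □(◇p ∨ □p) requires ◇p ∨ □p at every successor {w2, w3, w5, w6, w7, w8, w9}.
      At w2: ◇p ∨ □p is true.
      At w3: ◇p ∨ □p is true.
      At w5: ◇p ∨ □p is true.
      At w6: ◇p ∨ □p is true.
      At w7: ◇p ∨ □p is true.
      At w8: ◇p ∨ □p is true.
      At w9: ◇p ∨ □p is true.
    So □(◇p ∨ □p) is true at w4.

No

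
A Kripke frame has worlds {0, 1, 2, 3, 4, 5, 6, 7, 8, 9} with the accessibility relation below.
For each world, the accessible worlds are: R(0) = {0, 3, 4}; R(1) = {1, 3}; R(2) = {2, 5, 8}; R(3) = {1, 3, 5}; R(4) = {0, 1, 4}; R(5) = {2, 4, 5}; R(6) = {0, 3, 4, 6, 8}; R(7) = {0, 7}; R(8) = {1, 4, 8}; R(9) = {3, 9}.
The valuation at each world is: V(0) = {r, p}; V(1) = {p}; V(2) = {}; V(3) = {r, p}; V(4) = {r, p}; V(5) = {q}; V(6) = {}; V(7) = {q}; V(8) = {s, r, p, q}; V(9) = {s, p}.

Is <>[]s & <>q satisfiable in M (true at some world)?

No

Let φ = <>[]s & <>q. Evaluate φ at each world:
  0 (successors {0, 3, 4}): φ is false.
  1 (successors {1, 3}): φ is false.
  2 (successors {2, 5, 8}): φ is false.
  3 (successors {1, 3, 5}): φ is false.
  4 (successors {0, 1, 4}): φ is false.
  5 (successors {2, 4, 5}): φ is false.
  6 (successors {0, 3, 4, 6, 8}): φ is false.
  7 (successors {0, 7}): φ is false.
  8 (successors {1, 4, 8}): φ is false.
  9 (successors {3, 9}): φ is false.
For instance, at 2:
  At 2: <>[]s is false, <>q is true, so <>[]s & <>q is false.
    At 2: <>[]s requires []s at some successor in {2, 5, 8}.
      At 2: []s is false.
      At 5: []s is false.
      At 8: []s is false.
    So <>[]s is false at 2.
    At 2: <>q requires q at some successor in {2, 5, 8}.
      q holds at 5, so <>q is true at 2.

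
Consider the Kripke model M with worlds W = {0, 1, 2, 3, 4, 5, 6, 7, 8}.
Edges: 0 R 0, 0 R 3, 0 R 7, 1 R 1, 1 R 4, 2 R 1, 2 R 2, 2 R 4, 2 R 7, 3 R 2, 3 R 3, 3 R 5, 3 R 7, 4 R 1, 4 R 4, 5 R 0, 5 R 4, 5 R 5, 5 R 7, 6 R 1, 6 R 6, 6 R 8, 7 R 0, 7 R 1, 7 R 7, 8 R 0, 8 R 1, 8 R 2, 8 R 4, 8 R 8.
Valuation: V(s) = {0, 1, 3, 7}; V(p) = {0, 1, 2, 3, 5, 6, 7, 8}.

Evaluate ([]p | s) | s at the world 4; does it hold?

At 4: []p | s is false, s is false, so ([]p | s) | s is false.
  At 4: []p is false, s is false, so []p | s is false.
    At 4: []p requires p at every successor {1, 4}.
      p fails at 4, so []p is false at 4.

No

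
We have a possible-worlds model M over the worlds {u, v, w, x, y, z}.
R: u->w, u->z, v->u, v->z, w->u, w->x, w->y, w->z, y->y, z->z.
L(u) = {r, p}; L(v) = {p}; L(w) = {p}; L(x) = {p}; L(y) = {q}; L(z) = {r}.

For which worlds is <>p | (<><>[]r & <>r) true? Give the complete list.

u, v, w, z

Let φ = <>p | (<><>[]r & <>r). Evaluate φ at each world:
  u (successors {w, z}): φ is true.
  v (successors {u, z}): φ is true.
  w (successors {u, x, y, z}): φ is true.
  x (successors ∅): φ is false.
  y (successors {y}): φ is false.
  z (successors {z}): φ is true.
For instance, at z:
  At z: <>p is false, <><>[]r & <>r is true, so <>p | (<><>[]r & <>r) is true.
    At z: <>p requires p at some successor in {z}.
      At z: p is false.
    So <>p is false at z.
    At z: <><>[]r is true, <>r is true, so <><>[]r & <>r is true.
      At z: <><>[]r requires <>[]r at some successor in {z}.
        <>[]r holds at z, so <><>[]r is true at z.
      At z: <>r requires r at some successor in {z}.
        r holds at z, so <>r is true at z.
Satisfying worlds: {u, v, w, z}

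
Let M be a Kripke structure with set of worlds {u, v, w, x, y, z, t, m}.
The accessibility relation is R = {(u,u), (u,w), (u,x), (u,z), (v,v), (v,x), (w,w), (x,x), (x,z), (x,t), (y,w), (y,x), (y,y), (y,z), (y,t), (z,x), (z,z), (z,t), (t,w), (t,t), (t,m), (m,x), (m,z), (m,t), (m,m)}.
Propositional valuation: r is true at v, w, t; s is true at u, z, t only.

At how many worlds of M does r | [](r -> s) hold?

Let φ = r | [](r -> s). Evaluate φ at each world:
  u (successors {u, w, x, z}): φ is false.
  v (successors {v, x}): φ is true.
  w (successors {w}): φ is true.
  x (successors {x, z, t}): φ is true.
  y (successors {w, x, y, z, t}): φ is false.
  z (successors {x, z, t}): φ is true.
  t (successors {w, t, m}): φ is true.
  m (successors {x, z, t, m}): φ is true.
For instance, at w:
  At w: r is true, [](r -> s) is false, so r | [](r -> s) is true.
    At w: [](r -> s) requires r -> s at every successor {w}.
      r -> s fails at w, so [](r -> s) is false at w.
Satisfying worlds: {v, w, x, z, t, m}

6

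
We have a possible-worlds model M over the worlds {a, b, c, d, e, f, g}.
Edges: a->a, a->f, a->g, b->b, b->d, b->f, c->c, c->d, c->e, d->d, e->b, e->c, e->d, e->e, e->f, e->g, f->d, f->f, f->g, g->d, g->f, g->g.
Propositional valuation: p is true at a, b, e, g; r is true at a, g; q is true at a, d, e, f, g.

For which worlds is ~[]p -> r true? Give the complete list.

Let φ = ~[]p -> r. Evaluate φ at each world:
  a (successors {a, f, g}): φ is true.
  b (successors {b, d, f}): φ is false.
  c (successors {c, d, e}): φ is false.
  d (successors {d}): φ is false.
  e (successors {b, c, d, e, f, g}): φ is false.
  f (successors {d, f, g}): φ is false.
  g (successors {d, f, g}): φ is true.
For instance, at a:
  At a: ~[]p is true, r is true, so ~[]p -> r is true.
    At a: []p is false, so ~[]p is true.
      At a: []p requires p at every successor {a, f, g}.
        p fails at f, so []p is false at a.
Satisfying worlds: {a, g}

a, g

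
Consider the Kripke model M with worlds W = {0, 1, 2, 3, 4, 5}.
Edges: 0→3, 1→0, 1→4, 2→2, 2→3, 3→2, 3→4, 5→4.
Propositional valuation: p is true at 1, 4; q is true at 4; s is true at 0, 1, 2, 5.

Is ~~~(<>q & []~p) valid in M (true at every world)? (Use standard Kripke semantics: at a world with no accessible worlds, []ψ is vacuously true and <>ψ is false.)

Yes

Let φ = ~~~(<>q & []~p). Evaluate φ at each world:
  0 (successors {3}): φ is true.
  1 (successors {0, 4}): φ is true.
  2 (successors {2, 3}): φ is true.
  3 (successors {2, 4}): φ is true.
  4 (successors ∅): φ is true.
  5 (successors {4}): φ is true.
For instance, at 2:
  At 2: ~~(<>q & []~p) is false, so ~~~(<>q & []~p) is true.
    At 2: ~(<>q & []~p) is true, so ~~(<>q & []~p) is false.
      At 2: <>q & []~p is false, so ~(<>q & []~p) is true.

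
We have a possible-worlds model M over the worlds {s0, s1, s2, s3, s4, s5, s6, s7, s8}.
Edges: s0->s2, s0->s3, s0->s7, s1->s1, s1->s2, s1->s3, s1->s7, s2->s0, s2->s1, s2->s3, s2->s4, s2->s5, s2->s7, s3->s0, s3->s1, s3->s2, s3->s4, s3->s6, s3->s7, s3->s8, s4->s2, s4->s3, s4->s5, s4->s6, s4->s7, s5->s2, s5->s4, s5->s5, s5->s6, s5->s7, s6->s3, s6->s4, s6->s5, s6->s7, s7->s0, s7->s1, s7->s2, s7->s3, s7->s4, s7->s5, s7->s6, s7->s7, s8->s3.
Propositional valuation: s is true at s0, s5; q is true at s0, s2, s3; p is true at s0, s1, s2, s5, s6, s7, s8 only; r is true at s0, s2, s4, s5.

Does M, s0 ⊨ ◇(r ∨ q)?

Yes

Recall that ◇ψ holds at a world iff ψ holds at some accessible world.
At s0: ◇(r ∨ q) requires r ∨ q at some successor in {s2, s3, s7}.
  r ∨ q holds at s2, so ◇(r ∨ q) is true at s0.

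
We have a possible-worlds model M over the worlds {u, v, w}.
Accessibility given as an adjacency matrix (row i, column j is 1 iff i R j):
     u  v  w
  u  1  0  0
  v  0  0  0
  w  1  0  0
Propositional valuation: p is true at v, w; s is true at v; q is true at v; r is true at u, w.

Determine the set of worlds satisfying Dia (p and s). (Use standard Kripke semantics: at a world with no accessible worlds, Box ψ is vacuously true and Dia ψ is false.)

Recall that Dia ψ holds at a world iff ψ holds at some accessible world.
Let φ = Dia (p and s). Evaluate φ at each world:
  u (successors {u}): φ is false.
  v (successors ∅): φ is false.
  w (successors {u}): φ is false.
For instance, at w:
  At w: Dia (p and s) requires p and s at some successor in {u}.
    At u: p and s is false.
  So Dia (p and s) is false at w.
Satisfying worlds: none.

none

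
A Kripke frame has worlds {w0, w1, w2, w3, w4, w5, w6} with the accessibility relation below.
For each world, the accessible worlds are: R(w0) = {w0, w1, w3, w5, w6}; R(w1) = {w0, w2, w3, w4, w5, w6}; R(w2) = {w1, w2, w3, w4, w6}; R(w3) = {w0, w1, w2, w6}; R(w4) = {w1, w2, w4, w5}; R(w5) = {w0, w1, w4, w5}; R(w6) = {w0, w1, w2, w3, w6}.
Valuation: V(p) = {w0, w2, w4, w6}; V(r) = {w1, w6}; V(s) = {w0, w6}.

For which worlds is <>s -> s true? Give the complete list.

w0, w4, w6

Let φ = <>s -> s. Evaluate φ at each world:
  w0 (successors {w0, w1, w3, w5, w6}): φ is true.
  w1 (successors {w0, w2, w3, w4, w5, w6}): φ is false.
  w2 (successors {w1, w2, w3, w4, w6}): φ is false.
  w3 (successors {w0, w1, w2, w6}): φ is false.
  w4 (successors {w1, w2, w4, w5}): φ is true.
  w5 (successors {w0, w1, w4, w5}): φ is false.
  w6 (successors {w0, w1, w2, w3, w6}): φ is true.
For instance, at w5:
  At w5: <>s is true, s is false, so <>s -> s is false.
    At w5: <>s requires s at some successor in {w0, w1, w4, w5}.
      s holds at w0, so <>s is true at w5.
Satisfying worlds: {w0, w4, w6}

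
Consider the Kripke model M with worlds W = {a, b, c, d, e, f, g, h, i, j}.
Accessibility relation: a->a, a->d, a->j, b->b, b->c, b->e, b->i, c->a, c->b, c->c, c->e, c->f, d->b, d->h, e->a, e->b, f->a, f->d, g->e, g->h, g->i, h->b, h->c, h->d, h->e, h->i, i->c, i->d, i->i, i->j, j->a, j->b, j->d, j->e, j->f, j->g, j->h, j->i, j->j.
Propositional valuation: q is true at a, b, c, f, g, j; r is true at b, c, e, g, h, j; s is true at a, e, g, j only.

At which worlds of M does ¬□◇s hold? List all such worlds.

a, f, h, i, j

Let φ = ¬□◇s. Evaluate φ at each world:
  a (successors {a, d, j}): φ is true.
  b (successors {b, c, e, i}): φ is false.
  c (successors {a, b, c, e, f}): φ is false.
  d (successors {b, h}): φ is false.
  e (successors {a, b}): φ is false.
  f (successors {a, d}): φ is true.
  g (successors {e, h, i}): φ is false.
  h (successors {b, c, d, e, i}): φ is true.
  i (successors {c, d, i, j}): φ is true.
  j (successors {a, b, d, e, f, g, h, i, j}): φ is true.
For instance, at d:
  At d: □◇s is true, so ¬□◇s is false.
    At d: □◇s requires ◇s at every successor {b, h}.
      At b: ◇s is true.
      At h: ◇s is true.
    So □◇s is true at d.
Satisfying worlds: {a, f, h, i, j}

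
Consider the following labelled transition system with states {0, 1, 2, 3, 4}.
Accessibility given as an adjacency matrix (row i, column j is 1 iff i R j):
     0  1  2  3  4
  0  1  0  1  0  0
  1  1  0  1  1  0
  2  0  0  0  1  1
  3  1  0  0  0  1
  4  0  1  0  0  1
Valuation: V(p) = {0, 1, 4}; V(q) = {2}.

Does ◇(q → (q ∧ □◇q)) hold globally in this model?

Yes

Let φ = ◇(q → (q ∧ □◇q)). Evaluate φ at each world:
  0 (successors {0, 2}): φ is true.
  1 (successors {0, 2, 3}): φ is true.
  2 (successors {3, 4}): φ is true.
  3 (successors {0, 4}): φ is true.
  4 (successors {1, 4}): φ is true.
For instance, at 4:
  At 4: ◇(q → (q ∧ □◇q)) requires q → (q ∧ □◇q) at some successor in {1, 4}.
    q → (q ∧ □◇q) holds at 1, so ◇(q → (q ∧ □◇q)) is true at 4.
      At 1: q is false, q ∧ □◇q is false, so q → (q ∧ □◇q) is true.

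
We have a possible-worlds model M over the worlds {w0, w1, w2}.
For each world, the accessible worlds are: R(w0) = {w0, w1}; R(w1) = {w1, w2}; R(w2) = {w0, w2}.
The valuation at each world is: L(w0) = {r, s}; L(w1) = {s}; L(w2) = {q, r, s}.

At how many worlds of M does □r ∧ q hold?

1

Let φ = □r ∧ q. Evaluate φ at each world:
  w0 (successors {w0, w1}): φ is false.
  w1 (successors {w1, w2}): φ is false.
  w2 (successors {w0, w2}): φ is true.
For instance, at w2:
  At w2: □r is true, q is true, so □r ∧ q is true.
    At w2: □r requires r at every successor {w0, w2}.
      At w0: r is true.
      At w2: r is true.
    So □r is true at w2.
Satisfying worlds: {w2}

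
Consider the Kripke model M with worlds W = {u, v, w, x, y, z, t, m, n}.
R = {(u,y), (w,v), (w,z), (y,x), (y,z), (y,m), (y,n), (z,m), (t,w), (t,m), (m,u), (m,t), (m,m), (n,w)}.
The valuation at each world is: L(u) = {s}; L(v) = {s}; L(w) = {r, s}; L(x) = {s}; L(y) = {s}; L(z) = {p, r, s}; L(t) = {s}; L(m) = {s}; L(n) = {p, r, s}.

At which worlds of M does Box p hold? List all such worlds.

Recall that Box ψ holds at a world iff ψ holds at every accessible world, and Dia ψ holds iff ψ holds at some accessible world.
Let φ = Box p. Evaluate φ at each world:
  u (successors {y}): φ is false.
  v (successors ∅): φ is true.
  w (successors {v, z}): φ is false.
  x (successors ∅): φ is true.
  y (successors {x, z, m, n}): φ is false.
  z (successors {m}): φ is false.
  t (successors {w, m}): φ is false.
  m (successors {u, t, m}): φ is false.
  n (successors {w}): φ is false.
For instance, at n:
  At n: Box p requires p at every successor {w}.
    p fails at w, so Box p is false at n.
Satisfying worlds: {v, x}

v, x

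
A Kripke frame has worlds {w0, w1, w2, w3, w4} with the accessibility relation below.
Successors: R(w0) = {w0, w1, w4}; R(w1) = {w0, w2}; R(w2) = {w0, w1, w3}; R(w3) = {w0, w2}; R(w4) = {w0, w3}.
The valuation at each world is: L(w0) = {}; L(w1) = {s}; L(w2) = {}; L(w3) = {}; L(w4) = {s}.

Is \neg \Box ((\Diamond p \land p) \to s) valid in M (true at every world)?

Let φ = \neg \Box ((\Diamond p \land p) \to s). Evaluate φ at each world:
  w0 (successors {w0, w1, w4}): φ is false.
  w1 (successors {w0, w2}): φ is false.
  w2 (successors {w0, w1, w3}): φ is false.
  w3 (successors {w0, w2}): φ is false.
  w4 (successors {w0, w3}): φ is false.
Detail at w0 (counterexample):
  At w0: \Box ((\Diamond p \land p) \to s) is true, so \neg \Box ((\Diamond p \land p) \to s) is false.
    At w0: \Box ((\Diamond p \land p) \to s) requires (\Diamond p \land p) \to s at every successor {w0, w1, w4}.
      At w0: (\Diamond p \land p) \to s is true.
      At w1: (\Diamond p \land p) \to s is true.
      At w4: (\Diamond p \land p) \to s is true.
    So \Box ((\Diamond p \land p) \to s) is true at w0.

No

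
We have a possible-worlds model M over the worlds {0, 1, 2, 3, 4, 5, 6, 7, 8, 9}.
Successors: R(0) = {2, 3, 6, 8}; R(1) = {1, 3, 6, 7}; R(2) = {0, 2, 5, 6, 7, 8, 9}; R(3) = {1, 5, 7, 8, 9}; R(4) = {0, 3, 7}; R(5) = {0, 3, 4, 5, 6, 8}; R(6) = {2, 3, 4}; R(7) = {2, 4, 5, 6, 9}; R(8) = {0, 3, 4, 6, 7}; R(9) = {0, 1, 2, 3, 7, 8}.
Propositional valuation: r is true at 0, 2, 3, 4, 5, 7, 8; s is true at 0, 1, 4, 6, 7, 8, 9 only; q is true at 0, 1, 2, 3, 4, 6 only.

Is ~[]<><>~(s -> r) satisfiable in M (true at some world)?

No

Recall that []ψ holds at a world iff ψ holds at every accessible world, and <>ψ holds iff ψ holds at some accessible world.
Let φ = ~[]<><>~(s -> r). Evaluate φ at each world:
  0 (successors {2, 3, 6, 8}): φ is false.
  1 (successors {1, 3, 6, 7}): φ is false.
  2 (successors {0, 2, 5, 6, 7, 8, 9}): φ is false.
  3 (successors {1, 5, 7, 8, 9}): φ is false.
  4 (successors {0, 3, 7}): φ is false.
  5 (successors {0, 3, 4, 5, 6, 8}): φ is false.
  6 (successors {2, 3, 4}): φ is false.
  7 (successors {2, 4, 5, 6, 9}): φ is false.
  8 (successors {0, 3, 4, 6, 7}): φ is false.
  9 (successors {0, 1, 2, 3, 7, 8}): φ is false.
For instance, at 1:
  At 1: []<><>~(s -> r) is true, so ~[]<><>~(s -> r) is false.
    At 1: []<><>~(s -> r) requires <><>~(s -> r) at every successor {1, 3, 6, 7}.
      At 1: <><>~(s -> r) is true.
      At 3: <><>~(s -> r) is true.
      At 6: <><>~(s -> r) is true.
      At 7: <><>~(s -> r) is true.
    So []<><>~(s -> r) is true at 1.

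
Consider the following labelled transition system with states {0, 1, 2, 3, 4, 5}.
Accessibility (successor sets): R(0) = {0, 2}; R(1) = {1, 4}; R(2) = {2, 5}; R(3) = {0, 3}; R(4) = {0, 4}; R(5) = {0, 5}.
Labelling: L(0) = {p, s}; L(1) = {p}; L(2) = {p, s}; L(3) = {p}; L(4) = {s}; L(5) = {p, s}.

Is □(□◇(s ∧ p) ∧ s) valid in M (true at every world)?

Let φ = □(□◇(s ∧ p) ∧ s). Evaluate φ at each world:
  0 (successors {0, 2}): φ is true.
  1 (successors {1, 4}): φ is false.
  2 (successors {2, 5}): φ is true.
  3 (successors {0, 3}): φ is false.
  4 (successors {0, 4}): φ is true.
  5 (successors {0, 5}): φ is true.
Detail at 1 (counterexample):
  At 1: □(□◇(s ∧ p) ∧ s) requires □◇(s ∧ p) ∧ s at every successor {1, 4}.
    □◇(s ∧ p) ∧ s fails at 1, so □(□◇(s ∧ p) ∧ s) is false at 1.
      At 1: □◇(s ∧ p) is false, s is false, so □◇(s ∧ p) ∧ s is false.

No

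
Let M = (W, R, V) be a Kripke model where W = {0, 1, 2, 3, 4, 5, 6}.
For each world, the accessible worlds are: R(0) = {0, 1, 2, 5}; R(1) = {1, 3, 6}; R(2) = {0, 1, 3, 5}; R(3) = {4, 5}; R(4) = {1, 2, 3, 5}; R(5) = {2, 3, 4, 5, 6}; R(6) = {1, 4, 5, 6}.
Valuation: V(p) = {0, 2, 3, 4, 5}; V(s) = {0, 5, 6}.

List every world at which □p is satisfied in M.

Let φ = □p. Evaluate φ at each world:
  0 (successors {0, 1, 2, 5}): φ is false.
  1 (successors {1, 3, 6}): φ is false.
  2 (successors {0, 1, 3, 5}): φ is false.
  3 (successors {4, 5}): φ is true.
  4 (successors {1, 2, 3, 5}): φ is false.
  5 (successors {2, 3, 4, 5, 6}): φ is false.
  6 (successors {1, 4, 5, 6}): φ is false.
For instance, at 6:
  At 6: □p requires p at every successor {1, 4, 5, 6}.
    p fails at 1, so □p is false at 6.
Satisfying worlds: {3}

3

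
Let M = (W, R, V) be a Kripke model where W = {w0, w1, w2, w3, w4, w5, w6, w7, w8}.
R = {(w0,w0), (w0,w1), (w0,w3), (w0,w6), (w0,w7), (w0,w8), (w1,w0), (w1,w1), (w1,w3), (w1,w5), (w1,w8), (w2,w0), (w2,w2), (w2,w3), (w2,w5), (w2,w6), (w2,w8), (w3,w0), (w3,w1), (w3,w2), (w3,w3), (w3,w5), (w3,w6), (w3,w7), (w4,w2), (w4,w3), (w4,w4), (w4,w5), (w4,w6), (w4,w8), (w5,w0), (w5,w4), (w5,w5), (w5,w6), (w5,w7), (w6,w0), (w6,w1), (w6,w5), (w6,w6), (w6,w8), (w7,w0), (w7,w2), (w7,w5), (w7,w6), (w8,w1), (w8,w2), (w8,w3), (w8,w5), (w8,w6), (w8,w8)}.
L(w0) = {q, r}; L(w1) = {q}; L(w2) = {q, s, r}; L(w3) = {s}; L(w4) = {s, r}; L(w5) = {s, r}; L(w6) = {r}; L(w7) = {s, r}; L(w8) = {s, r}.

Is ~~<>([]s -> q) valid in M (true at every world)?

Let φ = ~~<>([]s -> q). Evaluate φ at each world:
  w0 (successors {w0, w1, w3, w6, w7, w8}): φ is true.
  w1 (successors {w0, w1, w3, w5, w8}): φ is true.
  w2 (successors {w0, w2, w3, w5, w6, w8}): φ is true.
  w3 (successors {w0, w1, w2, w3, w5, w6, w7}): φ is true.
  w4 (successors {w2, w3, w4, w5, w6, w8}): φ is true.
  w5 (successors {w0, w4, w5, w6, w7}): φ is true.
  w6 (successors {w0, w1, w5, w6, w8}): φ is true.
  w7 (successors {w0, w2, w5, w6}): φ is true.
  w8 (successors {w1, w2, w3, w5, w6, w8}): φ is true.
For instance, at w4:
  At w4: ~<>([]s -> q) is false, so ~~<>([]s -> q) is true.
    At w4: <>([]s -> q) is true, so ~<>([]s -> q) is false.
      At w4: <>([]s -> q) requires []s -> q at some successor in {w2, w3, w4, w5, w6, w8}.
        []s -> q holds at w2, so <>([]s -> q) is true at w4.

Yes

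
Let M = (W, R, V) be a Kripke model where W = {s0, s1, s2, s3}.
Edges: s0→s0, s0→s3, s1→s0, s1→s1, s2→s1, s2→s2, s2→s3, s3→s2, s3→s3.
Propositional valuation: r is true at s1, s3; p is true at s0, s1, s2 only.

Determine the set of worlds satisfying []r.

none

Recall that []ψ holds at a world iff ψ holds at every accessible world, and <>ψ holds iff ψ holds at some accessible world.
Let φ = []r. Evaluate φ at each world:
  s0 (successors {s0, s3}): φ is false.
  s1 (successors {s0, s1}): φ is false.
  s2 (successors {s1, s2, s3}): φ is false.
  s3 (successors {s2, s3}): φ is false.
For instance, at s3:
  At s3: []r requires r at every successor {s2, s3}.
    r fails at s2, so []r is false at s3.
Satisfying worlds: none.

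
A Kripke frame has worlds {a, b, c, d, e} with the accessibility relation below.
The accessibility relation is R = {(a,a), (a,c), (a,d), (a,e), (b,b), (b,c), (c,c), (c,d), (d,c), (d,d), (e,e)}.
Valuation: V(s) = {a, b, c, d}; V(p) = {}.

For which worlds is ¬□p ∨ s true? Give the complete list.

Let φ = ¬□p ∨ s. Evaluate φ at each world:
  a (successors {a, c, d, e}): φ is true.
  b (successors {b, c}): φ is true.
  c (successors {c, d}): φ is true.
  d (successors {c, d}): φ is true.
  e (successors {e}): φ is true.
For instance, at d:
  At d: ¬□p is true, s is true, so ¬□p ∨ s is true.
    At d: □p is false, so ¬□p is true.
      At d: □p requires p at every successor {c, d}.
        p fails at c, so □p is false at d.
Satisfying worlds: {a, b, c, d, e}

a, b, c, d, e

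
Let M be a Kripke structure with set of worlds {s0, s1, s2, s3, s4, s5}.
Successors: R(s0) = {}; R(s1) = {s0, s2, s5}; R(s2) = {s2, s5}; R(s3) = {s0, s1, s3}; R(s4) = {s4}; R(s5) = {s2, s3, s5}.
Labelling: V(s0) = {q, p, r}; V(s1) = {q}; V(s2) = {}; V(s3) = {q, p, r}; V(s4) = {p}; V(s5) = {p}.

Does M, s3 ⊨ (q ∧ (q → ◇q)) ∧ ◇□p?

At s3: q ∧ (q → ◇q) is true, ◇□p is true, so (q ∧ (q → ◇q)) ∧ ◇□p is true.
  At s3: q is true, q → ◇q is true, so q ∧ (q → ◇q) is true.
    At s3: q is true, ◇q is true, so q → ◇q is true.
      At s3: ◇q requires q at some successor in {s0, s1, s3}.
        q holds at s0, so ◇q is true at s3.
  At s3: ◇□p requires □p at some successor in {s0, s1, s3}.
    □p holds at s0, so ◇□p is true at s3.
      At s0: no accessible worlds, so □p holds vacuously.

Yes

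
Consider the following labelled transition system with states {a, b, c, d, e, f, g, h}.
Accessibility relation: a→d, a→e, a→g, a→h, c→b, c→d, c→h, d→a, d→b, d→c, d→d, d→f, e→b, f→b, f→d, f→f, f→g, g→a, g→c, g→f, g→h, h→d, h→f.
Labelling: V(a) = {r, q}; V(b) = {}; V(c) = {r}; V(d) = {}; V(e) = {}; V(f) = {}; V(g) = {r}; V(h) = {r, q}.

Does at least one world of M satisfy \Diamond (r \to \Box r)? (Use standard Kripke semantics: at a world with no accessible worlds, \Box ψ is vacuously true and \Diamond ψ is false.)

Recall that \Box ψ holds at a world iff ψ holds at every accessible world, and \Diamond ψ holds iff ψ holds at some accessible world.
Let φ = \Diamond (r \to \Box r). Evaluate φ at each world:
  a (successors {d, e, g, h}): φ is true.
  b (successors ∅): φ is false.
  c (successors {b, d, h}): φ is true.
  d (successors {a, b, c, d, f}): φ is true.
  e (successors {b}): φ is true.
  f (successors {b, d, f, g}): φ is true.
  g (successors {a, c, f, h}): φ is true.
  h (successors {d, f}): φ is true.
Detail at a (witness):
  At a: \Diamond (r \to \Box r) requires r \to \Box r at some successor in {d, e, g, h}.
    r \to \Box r holds at d, so \Diamond (r \to \Box r) is true at a.
      At d: r is false, \Box r is false, so r \to \Box r is true.

Yes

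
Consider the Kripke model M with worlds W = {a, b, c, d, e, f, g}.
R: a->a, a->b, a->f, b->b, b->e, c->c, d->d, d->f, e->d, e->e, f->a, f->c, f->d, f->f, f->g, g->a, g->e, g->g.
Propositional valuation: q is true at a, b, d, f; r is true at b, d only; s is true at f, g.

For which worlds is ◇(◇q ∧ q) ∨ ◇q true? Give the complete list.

Let φ = ◇(◇q ∧ q) ∨ ◇q. Evaluate φ at each world:
  a (successors {a, b, f}): φ is true.
  b (successors {b, e}): φ is true.
  c (successors {c}): φ is false.
  d (successors {d, f}): φ is true.
  e (successors {d, e}): φ is true.
  f (successors {a, c, d, f, g}): φ is true.
  g (successors {a, e, g}): φ is true.
For instance, at b:
  At b: ◇(◇q ∧ q) is true, ◇q is true, so ◇(◇q ∧ q) ∨ ◇q is true.
    At b: ◇(◇q ∧ q) requires ◇q ∧ q at some successor in {b, e}.
      ◇q ∧ q holds at b, so ◇(◇q ∧ q) is true at b.
    At b: ◇q requires q at some successor in {b, e}.
      q holds at b, so ◇q is true at b.
Satisfying worlds: {a, b, d, e, f, g}

a, b, d, e, f, g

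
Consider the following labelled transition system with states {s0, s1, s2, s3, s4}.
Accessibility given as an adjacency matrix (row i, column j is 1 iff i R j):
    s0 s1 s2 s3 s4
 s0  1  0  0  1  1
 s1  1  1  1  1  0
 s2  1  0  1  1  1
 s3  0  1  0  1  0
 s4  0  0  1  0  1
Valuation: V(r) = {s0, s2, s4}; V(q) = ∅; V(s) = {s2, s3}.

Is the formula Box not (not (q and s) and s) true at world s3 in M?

No

Recall that Box ψ holds at a world iff ψ holds at every accessible world, and Dia ψ holds iff ψ holds at some accessible world.
At s3: Box not (not (q and s) and s) requires not (not (q and s) and s) at every successor {s1, s3}.
  not (not (q and s) and s) fails at s3, so Box not (not (q and s) and s) is false at s3.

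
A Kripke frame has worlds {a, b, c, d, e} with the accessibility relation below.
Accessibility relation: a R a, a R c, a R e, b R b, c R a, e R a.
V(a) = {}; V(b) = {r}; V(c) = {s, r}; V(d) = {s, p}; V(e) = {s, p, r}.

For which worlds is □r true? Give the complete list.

b, d

Let φ = □r. Evaluate φ at each world:
  a (successors {a, c, e}): φ is false.
  b (successors {b}): φ is true.
  c (successors {a}): φ is false.
  d (successors ∅): φ is true.
  e (successors {a}): φ is false.
For instance, at e:
  At e: □r requires r at every successor {a}.
    r fails at a, so □r is false at e.
Satisfying worlds: {b, d}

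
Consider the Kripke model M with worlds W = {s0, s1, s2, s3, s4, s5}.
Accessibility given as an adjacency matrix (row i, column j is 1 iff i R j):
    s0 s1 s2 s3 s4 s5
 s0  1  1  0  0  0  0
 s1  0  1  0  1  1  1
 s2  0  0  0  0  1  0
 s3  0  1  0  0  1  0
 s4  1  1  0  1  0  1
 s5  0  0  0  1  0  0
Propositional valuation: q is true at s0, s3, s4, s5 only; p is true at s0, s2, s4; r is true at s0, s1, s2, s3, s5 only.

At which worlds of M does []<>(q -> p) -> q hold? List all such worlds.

Recall that []ψ holds at a world iff ψ holds at every accessible world, and <>ψ holds iff ψ holds at some accessible world.
Let φ = []<>(q -> p) -> q. Evaluate φ at each world:
  s0 (successors {s0, s1}): φ is true.
  s1 (successors {s1, s3, s4, s5}): φ is true.
  s2 (successors {s4}): φ is false.
  s3 (successors {s1, s4}): φ is true.
  s4 (successors {s0, s1, s3, s5}): φ is true.
  s5 (successors {s3}): φ is true.
For instance, at s2:
  At s2: []<>(q -> p) is true, q is false, so []<>(q -> p) -> q is false.
    At s2: []<>(q -> p) requires <>(q -> p) at every successor {s4}.
      At s4: <>(q -> p) is true.
    So []<>(q -> p) is true at s2.
Satisfying worlds: {s0, s1, s3, s4, s5}

s0, s1, s3, s4, s5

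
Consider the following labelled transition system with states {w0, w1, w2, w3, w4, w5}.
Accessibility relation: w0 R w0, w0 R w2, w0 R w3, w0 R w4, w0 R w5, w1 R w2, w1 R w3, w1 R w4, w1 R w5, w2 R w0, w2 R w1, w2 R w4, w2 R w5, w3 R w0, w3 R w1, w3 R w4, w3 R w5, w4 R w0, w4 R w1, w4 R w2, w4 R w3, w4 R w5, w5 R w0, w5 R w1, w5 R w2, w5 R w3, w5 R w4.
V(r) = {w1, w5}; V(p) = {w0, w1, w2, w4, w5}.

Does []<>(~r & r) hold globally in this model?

Recall that []ψ holds at a world iff ψ holds at every accessible world, and <>ψ holds iff ψ holds at some accessible world.
Let φ = []<>(~r & r). Evaluate φ at each world:
  w0 (successors {w0, w2, w3, w4, w5}): φ is false.
  w1 (successors {w2, w3, w4, w5}): φ is false.
  w2 (successors {w0, w1, w4, w5}): φ is false.
  w3 (successors {w0, w1, w4, w5}): φ is false.
  w4 (successors {w0, w1, w2, w3, w5}): φ is false.
  w5 (successors {w0, w1, w2, w3, w4}): φ is false.
Detail at w0 (counterexample):
  At w0: []<>(~r & r) requires <>(~r & r) at every successor {w0, w2, w3, w4, w5}.
    <>(~r & r) fails at w0, so []<>(~r & r) is false at w0.
      At w0: <>(~r & r) requires ~r & r at some successor in {w0, w2, w3, w4, w5}.
        At w0: ~r & r is false.
        At w2: ~r & r is false.
        At w3: ~r & r is false.
        At w4: ~r & r is false.
        At w5: ~r & r is false.
      So <>(~r & r) is false at w0.

No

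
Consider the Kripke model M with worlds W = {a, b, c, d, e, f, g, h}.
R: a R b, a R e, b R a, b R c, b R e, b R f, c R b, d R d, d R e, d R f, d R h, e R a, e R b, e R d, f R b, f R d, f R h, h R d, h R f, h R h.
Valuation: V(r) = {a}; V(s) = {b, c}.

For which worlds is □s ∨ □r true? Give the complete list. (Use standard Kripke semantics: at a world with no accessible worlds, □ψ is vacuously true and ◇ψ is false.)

c, g

Recall that □ψ holds at a world iff ψ holds at every accessible world, and ◇ψ holds iff ψ holds at some accessible world.
Let φ = □s ∨ □r. Evaluate φ at each world:
  a (successors {b, e}): φ is false.
  b (successors {a, c, e, f}): φ is false.
  c (successors {b}): φ is true.
  d (successors {d, e, f, h}): φ is false.
  e (successors {a, b, d}): φ is false.
  f (successors {b, d, h}): φ is false.
  g (successors ∅): φ is true.
  h (successors {d, f, h}): φ is false.
For instance, at a:
  At a: □s is false, □r is false, so □s ∨ □r is false.
    At a: □s requires s at every successor {b, e}.
      s fails at e, so □s is false at a.
    At a: □r requires r at every successor {b, e}.
      r fails at b, so □r is false at a.
Satisfying worlds: {c, g}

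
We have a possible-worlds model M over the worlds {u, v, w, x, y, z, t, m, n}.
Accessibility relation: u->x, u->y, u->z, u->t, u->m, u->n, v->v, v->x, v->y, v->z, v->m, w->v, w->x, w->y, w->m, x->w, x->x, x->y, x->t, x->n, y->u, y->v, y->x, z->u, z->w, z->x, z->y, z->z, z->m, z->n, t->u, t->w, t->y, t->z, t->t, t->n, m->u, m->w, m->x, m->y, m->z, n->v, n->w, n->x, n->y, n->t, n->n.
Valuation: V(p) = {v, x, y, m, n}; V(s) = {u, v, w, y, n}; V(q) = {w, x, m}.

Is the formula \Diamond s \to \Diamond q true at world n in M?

At n: \Diamond s is true, \Diamond q is true, so \Diamond s \to \Diamond q is true.
  At n: \Diamond s requires s at some successor in {v, w, x, y, t, n}.
    s holds at v, so \Diamond s is true at n.
  At n: \Diamond q requires q at some successor in {v, w, x, y, t, n}.
    q holds at w, so \Diamond q is true at n.

Yes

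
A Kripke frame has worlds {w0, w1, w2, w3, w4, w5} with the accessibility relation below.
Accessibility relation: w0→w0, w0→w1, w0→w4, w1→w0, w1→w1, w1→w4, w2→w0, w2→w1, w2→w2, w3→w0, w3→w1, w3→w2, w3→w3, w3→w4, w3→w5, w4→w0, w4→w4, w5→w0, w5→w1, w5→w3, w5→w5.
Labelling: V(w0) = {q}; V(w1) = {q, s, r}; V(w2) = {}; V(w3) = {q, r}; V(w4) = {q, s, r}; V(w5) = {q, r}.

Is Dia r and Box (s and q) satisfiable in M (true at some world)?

No

Recall that Box ψ holds at a world iff ψ holds at every accessible world, and Dia ψ holds iff ψ holds at some accessible world.
Let φ = Dia r and Box (s and q). Evaluate φ at each world:
  w0 (successors {w0, w1, w4}): φ is false.
  w1 (successors {w0, w1, w4}): φ is false.
  w2 (successors {w0, w1, w2}): φ is false.
  w3 (successors {w0, w1, w2, w3, w4, w5}): φ is false.
  w4 (successors {w0, w4}): φ is false.
  w5 (successors {w0, w1, w3, w5}): φ is false.
For instance, at w2:
  At w2: Dia r is true, Box (s and q) is false, so Dia r and Box (s and q) is false.
    At w2: Dia r requires r at some successor in {w0, w1, w2}.
      r holds at w1, so Dia r is true at w2.
    At w2: Box (s and q) requires s and q at every successor {w0, w1, w2}.
      s and q fails at w0, so Box (s and q) is false at w2.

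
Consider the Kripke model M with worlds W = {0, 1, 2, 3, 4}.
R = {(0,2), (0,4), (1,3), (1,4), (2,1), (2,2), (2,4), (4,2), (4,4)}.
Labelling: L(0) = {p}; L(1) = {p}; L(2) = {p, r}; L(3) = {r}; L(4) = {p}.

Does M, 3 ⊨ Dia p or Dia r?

No

Recall that Dia ψ holds at a world iff ψ holds at some accessible world.
At 3: Dia p is false, Dia r is false, so Dia p or Dia r is false.
  At 3: no accessible worlds, so Dia p is false.
  At 3: no accessible worlds, so Dia r is false.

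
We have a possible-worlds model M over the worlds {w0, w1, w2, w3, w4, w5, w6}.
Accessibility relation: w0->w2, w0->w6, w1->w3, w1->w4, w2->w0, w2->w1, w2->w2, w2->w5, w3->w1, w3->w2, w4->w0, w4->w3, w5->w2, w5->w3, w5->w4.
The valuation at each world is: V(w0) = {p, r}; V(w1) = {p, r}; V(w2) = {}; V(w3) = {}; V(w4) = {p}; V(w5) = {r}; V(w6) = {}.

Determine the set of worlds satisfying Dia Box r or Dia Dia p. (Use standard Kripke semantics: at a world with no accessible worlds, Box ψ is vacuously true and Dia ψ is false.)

Let φ = Dia Box r or Dia Dia p. Evaluate φ at each world:
  w0 (successors {w2, w6}): φ is true.
  w1 (successors {w3, w4}): φ is true.
  w2 (successors {w0, w1, w2, w5}): φ is true.
  w3 (successors {w1, w2}): φ is true.
  w4 (successors {w0, w3}): φ is true.
  w5 (successors {w2, w3, w4}): φ is true.
  w6 (successors ∅): φ is false.
For instance, at w4:
  At w4: Dia Box r is false, Dia Dia p is true, so Dia Box r or Dia Dia p is true.
    At w4: Dia Box r requires Box r at some successor in {w0, w3}.
      At w0: Box r is false.
      At w3: Box r is false.
    So Dia Box r is false at w4.
    At w4: Dia Dia p requires Dia p at some successor in {w0, w3}.
      Dia p holds at w3, so Dia Dia p is true at w4.
Satisfying worlds: {w0, w1, w2, w3, w4, w5}

w0, w1, w2, w3, w4, w5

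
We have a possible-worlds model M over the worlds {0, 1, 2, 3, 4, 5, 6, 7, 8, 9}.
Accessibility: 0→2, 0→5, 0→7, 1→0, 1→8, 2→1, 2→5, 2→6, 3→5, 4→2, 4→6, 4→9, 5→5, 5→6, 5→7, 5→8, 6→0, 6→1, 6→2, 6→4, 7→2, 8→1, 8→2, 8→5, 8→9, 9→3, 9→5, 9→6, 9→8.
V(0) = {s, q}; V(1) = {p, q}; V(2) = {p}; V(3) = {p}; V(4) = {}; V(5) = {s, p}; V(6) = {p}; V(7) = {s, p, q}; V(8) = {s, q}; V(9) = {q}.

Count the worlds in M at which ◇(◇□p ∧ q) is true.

Recall that □ψ holds at a world iff ψ holds at every accessible world, and ◇ψ holds iff ψ holds at some accessible world.
Let φ = ◇(◇□p ∧ q). Evaluate φ at each world:
  0 (successors {2, 5, 7}): φ is true.
  1 (successors {0, 8}): φ is true.
  2 (successors {1, 5, 6}): φ is true.
  3 (successors {5}): φ is false.
  4 (successors {2, 6, 9}): φ is true.
  5 (successors {5, 6, 7, 8}): φ is true.
  6 (successors {0, 1, 2, 4}): φ is true.
  7 (successors {2}): φ is false.
  8 (successors {1, 2, 5, 9}): φ is true.
  9 (successors {3, 5, 6, 8}): φ is true.
For instance, at 6:
  At 6: ◇(◇□p ∧ q) requires ◇□p ∧ q at some successor in {0, 1, 2, 4}.
    ◇□p ∧ q holds at 0, so ◇(◇□p ∧ q) is true at 6.
      At 0: ◇□p is true, q is true, so ◇□p ∧ q is true.
Satisfying worlds: {0, 1, 2, 4, 5, 6, 8, 9}

8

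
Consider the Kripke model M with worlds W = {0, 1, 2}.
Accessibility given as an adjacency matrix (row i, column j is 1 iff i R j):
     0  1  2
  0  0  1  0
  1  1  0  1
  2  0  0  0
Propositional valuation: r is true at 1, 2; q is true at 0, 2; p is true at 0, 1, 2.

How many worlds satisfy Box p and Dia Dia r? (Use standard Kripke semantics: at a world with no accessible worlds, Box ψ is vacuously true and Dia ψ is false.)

2

Let φ = Box p and Dia Dia r. Evaluate φ at each world:
  0 (successors {1}): φ is true.
  1 (successors {0, 2}): φ is true.
  2 (successors ∅): φ is false.
For instance, at 1:
  At 1: Box p is true, Dia Dia r is true, so Box p and Dia Dia r is true.
    At 1: Box p requires p at every successor {0, 2}.
      At 0: p is true.
      At 2: p is true.
    So Box p is true at 1.
    At 1: Dia Dia r requires Dia r at some successor in {0, 2}.
      Dia r holds at 0, so Dia Dia r is true at 1.
Satisfying worlds: {0, 1}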